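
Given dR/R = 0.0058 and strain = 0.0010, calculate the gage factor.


GF = (dR/R) / epsilon
= 0.0058 / 0.0010
= 5.8000

5.8000


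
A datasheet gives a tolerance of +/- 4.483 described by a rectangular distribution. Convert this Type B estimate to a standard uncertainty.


u_B = half_width / sqrt(3)
u_B = 4.483 / 1.7320508
u_B = 2.5883

2.5883


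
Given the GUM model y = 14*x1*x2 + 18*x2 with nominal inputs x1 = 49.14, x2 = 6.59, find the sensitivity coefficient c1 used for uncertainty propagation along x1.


y = 14*x1*x2 + 18*x2
dy/dx1 = 14*x2
Evaluate at x2 = 6.59: c1 = 14 * 6.59
c1 = 92.2600

92.2600


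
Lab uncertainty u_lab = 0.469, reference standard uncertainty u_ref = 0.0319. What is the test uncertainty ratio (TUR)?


TUR = u_lab / u_ref
= 0.469 / 0.0319
= 14.7022

14.7022


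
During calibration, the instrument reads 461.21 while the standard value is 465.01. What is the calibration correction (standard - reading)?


Correction = standard - reading
= 465.01 - 461.21
= 3.8000

3.8000


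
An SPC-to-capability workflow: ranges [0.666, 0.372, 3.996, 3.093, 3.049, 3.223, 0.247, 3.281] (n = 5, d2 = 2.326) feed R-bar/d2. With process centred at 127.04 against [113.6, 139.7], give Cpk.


R_bar = (0.666 + 0.372 + 3.996 + 3.093 + 3.049 + 3.223 + 0.247 + 3.281) / 8 = 2.240875
sigma = R_bar / d2 = 2.240875 / 2.326 = 0.96340284
Cp = (USL - LSL)/(6*sigma) = (139.7 - 113.6)/(6*0.96340284) = 4.5152
Cpu = (139.7 - 127.04)/(3*0.96340284) = 4.3803
Cpl = (127.04 - 113.6)/(3*0.96340284) = 4.6502
Cpk = min(Cpu, Cpl) = 4.3803

4.3803


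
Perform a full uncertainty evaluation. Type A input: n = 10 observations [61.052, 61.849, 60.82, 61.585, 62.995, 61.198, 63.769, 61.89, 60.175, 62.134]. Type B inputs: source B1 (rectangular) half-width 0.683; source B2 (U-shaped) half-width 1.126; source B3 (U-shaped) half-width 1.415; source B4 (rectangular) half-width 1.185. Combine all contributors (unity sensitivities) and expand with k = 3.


mean = (61.052 + 61.849 + 60.82 + 61.585 + 62.995 + 61.198 + 63.769 + 61.89 + 60.175 + 62.134) / 10 = 61.7467
s = sqrt(sum((x - mean)^2)/(n-1)) = 1.0523937
u_A = s / sqrt(n) = 1.0523937 / sqrt(10) = 0.33279611
u_B1 = 0.683 / sqrt(3) = 0.39433023
u_B2 = 1.126 / sqrt(2) = 0.79620224
u_B3 = 1.415 / sqrt(2) = 1.0005561
u_B4 = 1.185 / sqrt(3) = 0.68416007
uc = sqrt(0.33279611^2 + 0.39433023^2 + 0.79620224^2 + 1.0005561^2 + 0.68416007^2) = 1.5392775
U = k * uc = 3 * 1.5392775
U = 4.6178

4.6178


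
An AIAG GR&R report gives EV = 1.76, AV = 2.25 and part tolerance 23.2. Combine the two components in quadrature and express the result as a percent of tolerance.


GRR = sqrt(EV^2 + AV^2) = sqrt(1.76^2 + 2.25^2) = 2.8565889
%GRR = GRR / tol * 100 = 2.8565889 / 23.2 * 100
%GRR = 12.3129

12.3129


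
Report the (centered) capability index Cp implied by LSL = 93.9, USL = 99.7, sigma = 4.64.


Cp = (USL - LSL) / (6 * sigma)
= (99.7 - 93.9) / (6 * 4.64)
= 5.8000 / 27.8400
= 0.2083

0.2083


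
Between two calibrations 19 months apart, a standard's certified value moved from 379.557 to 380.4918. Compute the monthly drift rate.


rate = (v2 - v1) / months
= (380.4918 - 379.557) / 19
= 0.9348 / 19
= 0.0492

0.0492


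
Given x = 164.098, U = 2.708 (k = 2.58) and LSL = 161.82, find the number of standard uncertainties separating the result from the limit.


u = U / k = 2.708 / 2.58 = 1.0496124
margin = |LSL - x| = |161.82 - 164.098| = 2.278
z = margin / u = 2.278 / 1.0496124
z = 2.1703

2.1703


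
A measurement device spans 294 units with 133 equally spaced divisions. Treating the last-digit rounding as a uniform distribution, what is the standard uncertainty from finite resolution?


resolution = range / divisions
resolution = 294 / 133 = 2.2105263
u_res = resolution / (2*sqrt(3))
u_res = 2.2105263 / 3.4641016
u_res = 0.6381

0.6381


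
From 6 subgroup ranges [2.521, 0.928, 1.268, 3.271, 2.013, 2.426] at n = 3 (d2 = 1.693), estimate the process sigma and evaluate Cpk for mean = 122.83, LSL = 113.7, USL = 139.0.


R_bar = (2.521 + 0.928 + 1.268 + 3.271 + 2.013 + 2.426) / 6 = 2.0711667
sigma = R_bar / d2 = 2.0711667 / 1.693 = 1.2233708
Cp = (USL - LSL)/(6*sigma) = (139.0 - 113.7)/(6*1.2233708) = 3.4468
Cpu = (139.0 - 122.83)/(3*1.2233708) = 4.4059
Cpl = (122.83 - 113.7)/(3*1.2233708) = 2.4877
Cpk = min(Cpu, Cpl) = 2.4877

2.4877


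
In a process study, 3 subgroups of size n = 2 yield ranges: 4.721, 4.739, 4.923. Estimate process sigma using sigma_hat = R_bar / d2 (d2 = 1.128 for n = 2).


R_bar = (4.721 + 4.739 + 4.923) / 3
R_bar = 14.383 / 3 = 4.7943333
sigma_hat = R_bar / d2 = 4.7943333 / 1.128 = 4.2503

4.2503


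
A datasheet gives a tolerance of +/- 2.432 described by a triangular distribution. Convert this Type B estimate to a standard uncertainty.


u_B = half_width / sqrt(6)
u_B = 2.432 / 2.4494897
u_B = 0.9929

0.9929


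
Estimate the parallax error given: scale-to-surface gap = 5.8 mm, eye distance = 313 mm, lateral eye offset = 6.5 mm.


error = h * offset / d
= 5.8 * 6.5 / 313
= 0.1204

0.1204


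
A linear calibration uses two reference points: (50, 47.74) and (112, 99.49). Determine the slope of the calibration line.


slope = (y2 - y1) / (x2 - x1)
= (99.49 - 47.74) / (112 - 50)
= 51.7500 / 62
= 0.8347

0.8347


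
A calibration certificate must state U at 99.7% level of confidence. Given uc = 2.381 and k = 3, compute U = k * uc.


U = k * uc
U = 3 * 2.381
U = 7.1430

7.1430


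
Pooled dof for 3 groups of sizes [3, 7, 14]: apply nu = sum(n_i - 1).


nu = sum_i (n_i - 1)
nu = ((3 - 1) + (7 - 1) + (14 - 1))
nu = 2 + 6 + 13
nu = 21

21


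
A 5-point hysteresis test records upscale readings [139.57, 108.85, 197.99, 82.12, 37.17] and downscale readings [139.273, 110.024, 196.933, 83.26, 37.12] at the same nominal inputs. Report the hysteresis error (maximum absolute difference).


|139.57 - 139.273| = 0.2970
|108.85 - 110.024| = 1.1740
|197.99 - 196.933| = 1.0570
|82.12 - 83.26| = 1.1400
|37.17 - 37.12| = 0.0500
hysteresis = max(diffs) = 1.1740

1.1740


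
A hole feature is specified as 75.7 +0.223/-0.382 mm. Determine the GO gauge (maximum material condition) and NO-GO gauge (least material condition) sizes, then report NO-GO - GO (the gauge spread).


GO = nominal - lower_tol (smallest hole = maximum material condition)
GO = 75.7 - 0.382 = 75.318
NO-GO = nominal + upper_tol (largest hole = least material condition)
NO-GO = 75.7 + 0.223 = 75.923
spread = NO-GO - GO = 75.923 - 75.318 = 0.6050

0.6050


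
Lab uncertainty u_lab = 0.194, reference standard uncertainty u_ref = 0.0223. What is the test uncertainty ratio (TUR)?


TUR = u_lab / u_ref
= 0.194 / 0.0223
= 8.6996

8.6996


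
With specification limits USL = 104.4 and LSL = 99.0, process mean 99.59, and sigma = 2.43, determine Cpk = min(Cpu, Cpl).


Cpu = (USL - mean) / (3*sigma) = (104.4 - 99.59) / (3*2.43) = 0.6598
Cpl = (mean - LSL) / (3*sigma) = (99.59 - 99.0) / (3*2.43) = 0.0809
Cpk = min(Cpu, Cpl) = 0.0809

0.0809


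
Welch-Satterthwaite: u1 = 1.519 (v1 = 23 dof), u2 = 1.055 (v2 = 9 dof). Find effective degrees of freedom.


uc = sqrt(u1^2 + u2^2) = sqrt(1.519^2 + 1.055^2) = 1.8494286
v_eff = uc^4 / (u1^4/v1 + u2^4/v2)
= 1.8494286^4 / (1.519^4/23 + 1.055^4/9)
= 11.699041 / 0.36912174
v_eff = 31.6943

31.6943


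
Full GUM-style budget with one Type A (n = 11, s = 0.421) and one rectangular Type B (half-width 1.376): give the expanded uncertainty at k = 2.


u_A = s / sqrt(n) = 0.421 / sqrt(11) = 0.12693628
u_B = half_width / sqrt(3) = 1.376 / sqrt(3) = 0.79443397
uc = sqrt(u_A^2 + u_B^2) = sqrt(0.12693628^2 + 0.79443397^2) = 0.80451113
U = k * uc = 2 * 0.80451113
U = 1.6090

1.6090


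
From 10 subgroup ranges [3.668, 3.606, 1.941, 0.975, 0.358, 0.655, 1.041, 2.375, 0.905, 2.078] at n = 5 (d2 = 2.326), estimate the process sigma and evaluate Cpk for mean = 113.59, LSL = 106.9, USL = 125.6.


R_bar = (3.668 + 3.606 + 1.941 + 0.975 + 0.358 + 0.655 + 1.041 + 2.375 + 0.905 + 2.078) / 10 = 1.7602
sigma = R_bar / d2 = 1.7602 / 2.326 = 0.75674979
Cp = (USL - LSL)/(6*sigma) = (125.6 - 106.9)/(6*0.75674979) = 4.1185
Cpu = (125.6 - 113.59)/(3*0.75674979) = 5.2902
Cpl = (113.59 - 106.9)/(3*0.75674979) = 2.9468
Cpk = min(Cpu, Cpl) = 2.9468

2.9468


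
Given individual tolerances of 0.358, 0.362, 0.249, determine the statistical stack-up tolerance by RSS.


RSS = sqrt(0.358^2 + 0.362^2 + 0.249^2)
= sqrt(0.321209)
= 0.5668

0.5668


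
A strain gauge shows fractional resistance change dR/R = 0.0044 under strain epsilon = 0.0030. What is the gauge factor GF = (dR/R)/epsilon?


GF = (dR/R) / epsilon
= 0.0044 / 0.0030
= 1.4667

1.4667


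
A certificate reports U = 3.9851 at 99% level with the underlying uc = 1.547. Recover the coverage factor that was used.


k = U / uc
k = 3.9851 / 1.547
k = 2.576

2.576


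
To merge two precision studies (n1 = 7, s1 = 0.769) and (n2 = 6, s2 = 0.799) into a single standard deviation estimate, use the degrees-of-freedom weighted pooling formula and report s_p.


s_p = sqrt(((n1-1)*s1^2 + (n2-1)*s2^2) / (n1+n2-2))
numerator = (7-1)*0.769^2 + (6-1)*0.799^2 = 3.548166 + 3.192005 = 6.740171
denominator = 7 + 6 - 2 = 11
s_p^2 = 6.740171 / 11 = 0.61274282
s_p = sqrt(0.61274282) = 0.7828

0.7828


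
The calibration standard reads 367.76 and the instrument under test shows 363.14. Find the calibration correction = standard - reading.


Correction = standard - reading
= 367.76 - 363.14
= 4.6200

4.6200


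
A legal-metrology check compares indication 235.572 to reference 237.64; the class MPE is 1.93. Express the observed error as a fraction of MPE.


e = indication - reference = 235.572 - 237.64 = -2.0680
|e| = 2.0680
ratio = |e| / MPE = 2.0680 / 1.93
ratio = 1.0715

1.0715


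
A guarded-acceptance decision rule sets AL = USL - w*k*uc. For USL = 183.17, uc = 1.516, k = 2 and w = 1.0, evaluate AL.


U = k * uc = 2 * 1.516 = 3.032
guard band g = w * U = 1.0 * 3.032 = 3.032
AL = USL - g = 183.17 - 3.032
AL = 180.1380

180.1380


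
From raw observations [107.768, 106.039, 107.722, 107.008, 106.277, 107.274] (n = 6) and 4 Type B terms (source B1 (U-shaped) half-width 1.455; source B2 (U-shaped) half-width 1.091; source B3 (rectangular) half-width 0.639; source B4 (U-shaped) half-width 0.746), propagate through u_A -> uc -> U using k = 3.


mean = (107.768 + 106.039 + 107.722 + 107.008 + 106.277 + 107.274) / 6 = 107.0146667
s = sqrt(sum((x - mean)^2)/(n-1)) = 0.72542502
u_A = s / sqrt(n) = 0.72542502 / sqrt(6) = 0.29615352
u_B1 = 1.455 / sqrt(2) = 1.0288404
u_B2 = 1.091 / sqrt(2) = 0.7714535
u_B3 = 0.639 / sqrt(3) = 0.36892682
u_B4 = 0.746 / sqrt(2) = 0.52750166
uc = sqrt(0.29615352^2 + 1.0288404^2 + 0.7714535^2 + 0.36892682^2 + 0.52750166^2) = 1.4682387
U = k * uc = 3 * 1.4682387
U = 4.4047

4.4047


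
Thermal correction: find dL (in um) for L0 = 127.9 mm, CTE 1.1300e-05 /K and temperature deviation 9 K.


dL = L * alpha * dT
= 127.9 * 1.1300e-05 * 9
= 0.0130074 mm
dL_um = 0.0130074 * 1000 = 13.0074 um

13.0074


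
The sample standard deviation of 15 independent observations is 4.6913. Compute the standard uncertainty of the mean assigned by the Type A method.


u_A = s / sqrt(n)
u_A = 4.6913 / sqrt(15)
u_A = 4.6913 / 3.8729833
u_A = 1.2113

1.2113


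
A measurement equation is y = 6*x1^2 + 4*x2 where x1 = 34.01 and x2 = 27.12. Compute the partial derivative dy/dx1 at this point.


y = 6*x1^2 + 4*x2
dy/dx1 = 2*6*x1
Evaluate at x1 = 34.01: c1 = 12 * 34.01
c1 = 408.1200

408.1200


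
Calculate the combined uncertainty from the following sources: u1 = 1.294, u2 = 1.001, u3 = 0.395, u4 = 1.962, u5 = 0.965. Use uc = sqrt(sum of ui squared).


uc = sqrt(1.294^2 + 1.001^2 + 0.395^2 + 1.962^2 + 0.965^2)
uc = sqrt(7.613131)
uc = 2.7592

2.7592


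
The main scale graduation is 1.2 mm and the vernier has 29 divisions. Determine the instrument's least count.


LC = MSD / n_div
= 1.2 / 29
= 0.0414

0.0414


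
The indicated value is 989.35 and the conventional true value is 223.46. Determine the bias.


Systematic error = measured - true
= 989.35 - 223.46
= 765.8900

765.8900


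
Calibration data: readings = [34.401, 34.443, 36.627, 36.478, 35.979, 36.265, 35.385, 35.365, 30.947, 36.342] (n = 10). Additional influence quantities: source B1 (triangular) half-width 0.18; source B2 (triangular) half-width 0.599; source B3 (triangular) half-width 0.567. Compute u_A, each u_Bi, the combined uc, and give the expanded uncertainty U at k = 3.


mean = (34.401 + 34.443 + 36.627 + 36.478 + 35.979 + 36.265 + 35.385 + 35.365 + 30.947 + 36.342) / 10 = 35.2232
s = sqrt(sum((x - mean)^2)/(n-1)) = 1.7019717
u_A = s / sqrt(n) = 1.7019717 / sqrt(10) = 0.53821071
u_B1 = 0.18 / sqrt(6) = 0.073484692
u_B2 = 0.599 / sqrt(6) = 0.24454073
u_B3 = 0.567 / sqrt(6) = 0.23147678
uc = sqrt(0.53821071^2 + 0.073484692^2 + 0.24454073^2 + 0.23147678^2) = 0.63910284
U = k * uc = 3 * 0.63910284
U = 1.9173

1.9173


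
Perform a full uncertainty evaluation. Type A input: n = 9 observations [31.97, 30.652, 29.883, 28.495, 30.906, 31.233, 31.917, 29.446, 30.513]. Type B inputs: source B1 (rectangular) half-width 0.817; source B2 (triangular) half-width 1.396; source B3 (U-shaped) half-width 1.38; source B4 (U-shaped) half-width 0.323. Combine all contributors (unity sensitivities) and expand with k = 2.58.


mean = (31.97 + 30.652 + 29.883 + 28.495 + 30.906 + 31.233 + 31.917 + 29.446 + 30.513) / 9 = 30.55722222
s = sqrt(sum((x - mean)^2)/(n-1)) = 1.1388782
u_A = s / sqrt(n) = 1.1388782 / sqrt(9) = 0.37962607
u_B1 = 0.817 / sqrt(3) = 0.47169517
u_B2 = 1.396 / sqrt(6) = 0.56991461
u_B3 = 1.38 / sqrt(2) = 0.97580736
u_B4 = 0.323 / sqrt(2) = 0.22839549
uc = sqrt(0.37962607^2 + 0.47169517^2 + 0.56991461^2 + 0.97580736^2 + 0.22839549^2) = 1.302221
U = k * uc = 2.58 * 1.302221
U = 3.3597

3.3597


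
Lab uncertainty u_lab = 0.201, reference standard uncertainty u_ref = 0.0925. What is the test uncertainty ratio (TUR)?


TUR = u_lab / u_ref
= 0.201 / 0.0925
= 2.1730

2.1730


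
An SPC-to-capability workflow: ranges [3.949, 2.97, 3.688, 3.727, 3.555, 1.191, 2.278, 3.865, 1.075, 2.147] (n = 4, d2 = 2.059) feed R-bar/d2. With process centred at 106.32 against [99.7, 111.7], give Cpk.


R_bar = (3.949 + 2.97 + 3.688 + 3.727 + 3.555 + 1.191 + 2.278 + 3.865 + 1.075 + 2.147) / 10 = 2.8445
sigma = R_bar / d2 = 2.8445 / 2.059 = 1.3814959
Cp = (USL - LSL)/(6*sigma) = (111.7 - 99.7)/(6*1.3814959) = 1.4477
Cpu = (111.7 - 106.32)/(3*1.3814959) = 1.2981
Cpl = (106.32 - 99.7)/(3*1.3814959) = 1.5973
Cpk = min(Cpu, Cpl) = 1.2981

1.2981


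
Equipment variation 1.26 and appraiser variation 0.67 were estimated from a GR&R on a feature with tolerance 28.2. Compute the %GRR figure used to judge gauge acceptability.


GRR = sqrt(EV^2 + AV^2) = sqrt(1.26^2 + 0.67^2) = 1.4270599
%GRR = GRR / tol * 100 = 1.4270599 / 28.2 * 100
%GRR = 5.0605

5.0605


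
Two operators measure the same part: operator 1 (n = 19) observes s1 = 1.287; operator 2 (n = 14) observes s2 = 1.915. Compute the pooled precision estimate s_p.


s_p = sqrt(((n1-1)*s1^2 + (n2-1)*s2^2) / (n1+n2-2))
numerator = (19-1)*1.287^2 + (14-1)*1.915^2 = 29.814642 + 47.673925 = 77.488567
denominator = 19 + 14 - 2 = 31
s_p^2 = 77.488567 / 31 = 2.4996312
s_p = sqrt(2.4996312) = 1.5810

1.5810


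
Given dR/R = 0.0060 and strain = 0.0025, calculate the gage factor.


GF = (dR/R) / epsilon
= 0.0060 / 0.0025
= 2.4000

2.4000


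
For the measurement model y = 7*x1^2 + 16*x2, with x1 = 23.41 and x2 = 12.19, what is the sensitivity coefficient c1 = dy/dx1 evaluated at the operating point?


y = 7*x1^2 + 16*x2
dy/dx1 = 2*7*x1
Evaluate at x1 = 23.41: c1 = 14 * 23.41
c1 = 327.7400

327.7400


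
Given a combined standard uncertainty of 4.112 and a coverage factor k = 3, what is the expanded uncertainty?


U = k * uc
U = 3 * 4.112
U = 12.3360

12.3360


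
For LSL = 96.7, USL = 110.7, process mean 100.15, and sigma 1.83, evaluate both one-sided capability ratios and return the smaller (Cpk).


Cpu = (USL - mean) / (3*sigma) = (110.7 - 100.15) / (3*1.83) = 1.9217
Cpl = (mean - LSL) / (3*sigma) = (100.15 - 96.7) / (3*1.83) = 0.6284
Cpk = min(Cpu, Cpl) = 0.6284

0.6284


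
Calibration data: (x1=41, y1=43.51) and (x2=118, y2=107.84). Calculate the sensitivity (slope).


slope = (y2 - y1) / (x2 - x1)
= (107.84 - 43.51) / (118 - 41)
= 64.3300 / 77
= 0.8355

0.8355


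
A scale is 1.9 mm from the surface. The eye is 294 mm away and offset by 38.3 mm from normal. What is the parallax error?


error = h * offset / d
= 1.9 * 38.3 / 294
= 0.2475

0.2475


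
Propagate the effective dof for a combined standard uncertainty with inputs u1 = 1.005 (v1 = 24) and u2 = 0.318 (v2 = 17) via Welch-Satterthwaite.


uc = sqrt(u1^2 + u2^2) = sqrt(1.005^2 + 0.318^2) = 1.0541105
v_eff = uc^4 / (u1^4/v1 + u2^4/v2)
= 1.0541105^4 / (1.005^4/24 + 0.318^4/17)
= 1.234652 / 0.043107804
v_eff = 28.6410

28.6410


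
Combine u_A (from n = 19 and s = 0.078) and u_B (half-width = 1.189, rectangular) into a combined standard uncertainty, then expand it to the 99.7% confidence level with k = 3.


u_A = s / sqrt(n) = 0.078 / sqrt(19) = 0.017894427
u_B = half_width / sqrt(3) = 1.189 / sqrt(3) = 0.68646947
uc = sqrt(u_A^2 + u_B^2) = sqrt(0.017894427^2 + 0.68646947^2) = 0.68670266
U = k * uc = 3 * 0.68670266
U = 2.0601

2.0601


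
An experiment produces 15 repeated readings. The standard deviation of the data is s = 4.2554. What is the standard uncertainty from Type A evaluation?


u_A = s / sqrt(n)
u_A = 4.2554 / sqrt(15)
u_A = 4.2554 / 3.8729833
u_A = 1.0987

1.0987


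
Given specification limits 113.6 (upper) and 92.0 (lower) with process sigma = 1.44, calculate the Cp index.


Cp = (USL - LSL) / (6 * sigma)
= (113.6 - 92.0) / (6 * 1.44)
= 21.6000 / 8.6400
= 2.5000

2.5000


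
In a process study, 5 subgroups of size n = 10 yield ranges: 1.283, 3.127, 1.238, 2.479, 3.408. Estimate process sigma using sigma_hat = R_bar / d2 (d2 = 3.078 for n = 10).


R_bar = (1.283 + 3.127 + 1.238 + 2.479 + 3.408) / 5
R_bar = 11.535 / 5 = 2.307
sigma_hat = R_bar / d2 = 2.307 / 3.078 = 0.7495

0.7495


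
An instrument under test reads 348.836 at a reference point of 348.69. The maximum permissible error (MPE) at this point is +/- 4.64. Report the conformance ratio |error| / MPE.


e = indication - reference = 348.836 - 348.69 = 0.1460
|e| = 0.1460
ratio = |e| / MPE = 0.1460 / 4.64
ratio = 0.0315

0.0315


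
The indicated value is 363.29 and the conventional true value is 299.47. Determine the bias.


Systematic error = measured - true
= 363.29 - 299.47
= 63.8200

63.8200


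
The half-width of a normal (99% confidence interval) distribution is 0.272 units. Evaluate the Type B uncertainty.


u_B = half_width / 2.576
u_B = 0.272 / 2.576
u_B = 0.1056

0.1056


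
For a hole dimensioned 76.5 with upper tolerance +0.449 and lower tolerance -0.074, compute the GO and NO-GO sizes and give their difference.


GO = nominal - lower_tol (smallest hole = maximum material condition)
GO = 76.5 - 0.074 = 76.426
NO-GO = nominal + upper_tol (largest hole = least material condition)
NO-GO = 76.5 + 0.449 = 76.949
spread = NO-GO - GO = 76.949 - 76.426 = 0.5230

0.5230


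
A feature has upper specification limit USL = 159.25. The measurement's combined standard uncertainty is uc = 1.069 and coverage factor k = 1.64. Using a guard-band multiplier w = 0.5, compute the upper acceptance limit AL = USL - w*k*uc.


U = k * uc = 1.64 * 1.069 = 1.75316
guard band g = w * U = 0.5 * 1.75316 = 0.87658
AL = USL - g = 159.25 - 0.87658
AL = 158.3734

158.3734


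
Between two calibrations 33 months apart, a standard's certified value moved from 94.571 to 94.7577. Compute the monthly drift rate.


rate = (v2 - v1) / months
= (94.7577 - 94.571) / 33
= 0.1867 / 33
= 0.0057

0.0057


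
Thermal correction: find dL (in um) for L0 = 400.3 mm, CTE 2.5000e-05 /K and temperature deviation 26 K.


dL = L * alpha * dT
= 400.3 * 2.5000e-05 * 26
= 0.2601950 mm
dL_um = 0.2601950 * 1000 = 260.1950 um

260.1950


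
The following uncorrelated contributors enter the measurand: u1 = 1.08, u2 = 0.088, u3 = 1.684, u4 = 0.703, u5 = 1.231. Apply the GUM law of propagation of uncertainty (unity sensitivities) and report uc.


uc = sqrt(1.08^2 + 0.088^2 + 1.684^2 + 0.703^2 + 1.231^2)
uc = sqrt(6.01957)
uc = 2.4535

2.4535


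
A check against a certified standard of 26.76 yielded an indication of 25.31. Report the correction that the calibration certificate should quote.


Correction = standard - reading
= 26.76 - 25.31
= 1.4500

1.4500


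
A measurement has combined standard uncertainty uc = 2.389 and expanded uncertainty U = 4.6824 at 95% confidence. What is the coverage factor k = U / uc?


k = U / uc
k = 4.6824 / 2.389
k = 1.96

1.96


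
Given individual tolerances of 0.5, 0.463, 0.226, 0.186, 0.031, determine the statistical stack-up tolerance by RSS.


RSS = sqrt(0.5^2 + 0.463^2 + 0.226^2 + 0.186^2 + 0.031^2)
= sqrt(0.551002)
= 0.7423

0.7423


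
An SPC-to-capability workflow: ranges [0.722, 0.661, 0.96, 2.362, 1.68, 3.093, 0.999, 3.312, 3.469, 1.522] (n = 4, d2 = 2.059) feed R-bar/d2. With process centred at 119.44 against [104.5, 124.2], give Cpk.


R_bar = (0.722 + 0.661 + 0.96 + 2.362 + 1.68 + 3.093 + 0.999 + 3.312 + 3.469 + 1.522) / 10 = 1.878
sigma = R_bar / d2 = 1.878 / 2.059 = 0.91209325
Cp = (USL - LSL)/(6*sigma) = (124.2 - 104.5)/(6*0.91209325) = 3.5998
Cpu = (124.2 - 119.44)/(3*0.91209325) = 1.7396
Cpl = (119.44 - 104.5)/(3*0.91209325) = 5.4600
Cpk = min(Cpu, Cpl) = 1.7396

1.7396


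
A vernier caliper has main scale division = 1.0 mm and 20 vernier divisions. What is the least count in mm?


LC = MSD / n_div
= 1.0 / 20
= 0.0500

0.0500


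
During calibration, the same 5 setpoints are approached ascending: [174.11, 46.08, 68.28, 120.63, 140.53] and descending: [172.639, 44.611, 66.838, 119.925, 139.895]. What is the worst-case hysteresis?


|174.11 - 172.639| = 1.4710
|46.08 - 44.611| = 1.4690
|68.28 - 66.838| = 1.4420
|120.63 - 119.925| = 0.7050
|140.53 - 139.895| = 0.6350
hysteresis = max(diffs) = 1.4710

1.4710


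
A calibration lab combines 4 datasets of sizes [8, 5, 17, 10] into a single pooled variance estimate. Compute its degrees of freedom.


nu = sum_i (n_i - 1)
nu = ((8 - 1) + (5 - 1) + (17 - 1) + (10 - 1))
nu = 7 + 4 + 16 + 9
nu = 36

36


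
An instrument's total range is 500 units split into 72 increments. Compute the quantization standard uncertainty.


resolution = range / divisions
resolution = 500 / 72 = 6.9444444
u_res = resolution / (2*sqrt(3))
u_res = 6.9444444 / 3.4641016
u_res = 2.0047

2.0047


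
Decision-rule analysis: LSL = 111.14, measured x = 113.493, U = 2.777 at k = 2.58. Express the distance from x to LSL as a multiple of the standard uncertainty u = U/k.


u = U / k = 2.777 / 2.58 = 1.0763566
margin = |LSL - x| = |111.14 - 113.493| = 2.353
z = margin / u = 2.353 / 1.0763566
z = 2.1861

2.1861


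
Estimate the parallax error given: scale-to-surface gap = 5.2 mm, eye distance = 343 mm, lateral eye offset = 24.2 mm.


error = h * offset / d
= 5.2 * 24.2 / 343
= 0.3669

0.3669


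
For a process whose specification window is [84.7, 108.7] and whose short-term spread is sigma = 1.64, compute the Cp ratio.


Cp = (USL - LSL) / (6 * sigma)
= (108.7 - 84.7) / (6 * 1.64)
= 24.0000 / 9.8400
= 2.4390

2.4390


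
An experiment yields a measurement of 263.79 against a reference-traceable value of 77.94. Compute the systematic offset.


Systematic error = measured - true
= 263.79 - 77.94
= 185.8500

185.8500


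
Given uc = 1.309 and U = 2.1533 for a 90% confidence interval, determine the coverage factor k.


k = U / uc
k = 2.1533 / 1.309
k = 1.645

1.645


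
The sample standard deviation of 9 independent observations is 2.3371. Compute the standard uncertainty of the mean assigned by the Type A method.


u_A = s / sqrt(n)
u_A = 2.3371 / sqrt(9)
u_A = 2.3371 / 3
u_A = 0.7790

0.7790


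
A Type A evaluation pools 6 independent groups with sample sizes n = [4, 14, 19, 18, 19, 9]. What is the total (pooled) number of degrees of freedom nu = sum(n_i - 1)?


nu = sum_i (n_i - 1)
nu = ((4 - 1) + (14 - 1) + (19 - 1) + (18 - 1) + (19 - 1) + (9 - 1))
nu = 3 + 13 + 18 + 17 + 18 + 8
nu = 77

77


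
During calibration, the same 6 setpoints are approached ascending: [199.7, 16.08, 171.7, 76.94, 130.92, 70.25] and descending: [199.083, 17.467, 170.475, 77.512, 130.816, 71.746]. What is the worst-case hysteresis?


|199.7 - 199.083| = 0.6170
|16.08 - 17.467| = 1.3870
|171.7 - 170.475| = 1.2250
|76.94 - 77.512| = 0.5720
|130.92 - 130.816| = 0.1040
|70.25 - 71.746| = 1.4960
hysteresis = max(diffs) = 1.4960

1.4960


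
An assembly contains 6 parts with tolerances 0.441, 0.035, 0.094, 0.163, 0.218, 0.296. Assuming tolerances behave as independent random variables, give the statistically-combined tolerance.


RSS = sqrt(0.441^2 + 0.035^2 + 0.094^2 + 0.163^2 + 0.218^2 + 0.296^2)
= sqrt(0.366251)
= 0.6052

0.6052


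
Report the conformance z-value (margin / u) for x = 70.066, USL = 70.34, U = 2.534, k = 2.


u = U / k = 2.534 / 2 = 1.267
margin = |USL - x| = |70.34 - 70.066| = 0.274
z = margin / u = 0.274 / 1.267
z = 0.2163

0.2163


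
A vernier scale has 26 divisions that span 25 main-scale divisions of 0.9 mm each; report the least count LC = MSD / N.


LC = MSD / n_div
= 0.9 / 26
= 0.0346

0.0346


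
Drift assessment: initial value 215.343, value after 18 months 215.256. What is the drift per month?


rate = (v2 - v1) / months
= (215.256 - 215.343) / 18
= -0.0870 / 18
= -0.0048

-0.0048


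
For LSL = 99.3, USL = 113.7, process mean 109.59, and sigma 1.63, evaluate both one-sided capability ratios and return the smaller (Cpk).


Cpu = (USL - mean) / (3*sigma) = (113.7 - 109.59) / (3*1.63) = 0.8405
Cpl = (mean - LSL) / (3*sigma) = (109.59 - 99.3) / (3*1.63) = 2.1043
Cpk = min(Cpu, Cpl) = 0.8405

0.8405


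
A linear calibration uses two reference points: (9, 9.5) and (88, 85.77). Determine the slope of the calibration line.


slope = (y2 - y1) / (x2 - x1)
= (85.77 - 9.5) / (88 - 9)
= 76.2700 / 79
= 0.9654

0.9654


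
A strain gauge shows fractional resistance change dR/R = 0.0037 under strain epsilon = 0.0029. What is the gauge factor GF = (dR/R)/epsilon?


GF = (dR/R) / epsilon
= 0.0037 / 0.0029
= 1.2759

1.2759


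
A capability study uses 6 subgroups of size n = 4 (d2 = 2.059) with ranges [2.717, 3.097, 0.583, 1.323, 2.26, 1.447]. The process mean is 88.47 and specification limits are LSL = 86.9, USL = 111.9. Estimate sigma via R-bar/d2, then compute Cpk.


R_bar = (2.717 + 3.097 + 0.583 + 1.323 + 2.26 + 1.447) / 6 = 1.9045
sigma = R_bar / d2 = 1.9045 / 2.059 = 0.92496357
Cp = (USL - LSL)/(6*sigma) = (111.9 - 86.9)/(6*0.92496357) = 4.5047
Cpu = (111.9 - 88.47)/(3*0.92496357) = 8.4436
Cpl = (88.47 - 86.9)/(3*0.92496357) = 0.5658
Cpk = min(Cpu, Cpl) = 0.5658

0.5658


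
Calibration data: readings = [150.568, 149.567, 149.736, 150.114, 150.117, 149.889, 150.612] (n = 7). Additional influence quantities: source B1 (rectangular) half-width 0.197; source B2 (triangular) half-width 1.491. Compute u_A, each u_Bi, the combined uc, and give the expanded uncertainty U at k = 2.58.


mean = (150.568 + 149.567 + 149.736 + 150.114 + 150.117 + 149.889 + 150.612) / 7 = 150.0861429
s = sqrt(sum((x - mean)^2)/(n-1)) = 0.39610917
u_A = s / sqrt(n) = 0.39610917 / sqrt(7) = 0.14971519
u_B1 = 0.197 / sqrt(3) = 0.113738
u_B2 = 1.491 / sqrt(6) = 0.6086982
uc = sqrt(0.14971519^2 + 0.113738^2 + 0.6086982^2) = 0.63707493
U = k * uc = 2.58 * 0.63707493
U = 1.6437

1.6437


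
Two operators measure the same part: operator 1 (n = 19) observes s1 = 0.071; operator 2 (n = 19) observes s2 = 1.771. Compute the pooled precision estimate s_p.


s_p = sqrt(((n1-1)*s1^2 + (n2-1)*s2^2) / (n1+n2-2))
numerator = (19-1)*0.071^2 + (19-1)*1.771^2 = 0.090738 + 56.455938 = 56.546676
denominator = 19 + 19 - 2 = 36
s_p^2 = 56.546676 / 36 = 1.570741
s_p = sqrt(1.570741) = 1.2533

1.2533


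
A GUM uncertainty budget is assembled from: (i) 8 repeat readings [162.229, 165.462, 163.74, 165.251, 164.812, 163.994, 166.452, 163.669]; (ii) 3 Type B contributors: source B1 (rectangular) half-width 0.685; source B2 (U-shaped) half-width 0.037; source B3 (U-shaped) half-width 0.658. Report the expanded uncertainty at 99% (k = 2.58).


mean = (162.229 + 165.462 + 163.74 + 165.251 + 164.812 + 163.994 + 166.452 + 163.669) / 8 = 164.451125
s = sqrt(sum((x - mean)^2)/(n-1)) = 1.3125559
u_A = s / sqrt(n) = 1.3125559 / sqrt(8) = 0.46405859
u_B1 = 0.685 / sqrt(3) = 0.39548493
u_B2 = 0.037 / sqrt(2) = 0.026162951
u_B3 = 0.658 / sqrt(2) = 0.46527626
uc = sqrt(0.46405859^2 + 0.39548493^2 + 0.026162951^2 + 0.46527626^2) = 0.76741462
U = k * uc = 2.58 * 0.76741462
U = 1.9799

1.9799


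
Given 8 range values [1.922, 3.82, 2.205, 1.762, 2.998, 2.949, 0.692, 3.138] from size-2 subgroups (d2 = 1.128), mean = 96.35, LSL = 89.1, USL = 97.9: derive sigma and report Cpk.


R_bar = (1.922 + 3.82 + 2.205 + 1.762 + 2.998 + 2.949 + 0.692 + 3.138) / 8 = 2.43575
sigma = R_bar / d2 = 2.43575 / 1.128 = 2.1593528
Cp = (USL - LSL)/(6*sigma) = (97.9 - 89.1)/(6*2.1593528) = 0.6792
Cpu = (97.9 - 96.35)/(3*2.1593528) = 0.2393
Cpl = (96.35 - 89.1)/(3*2.1593528) = 1.1192
Cpk = min(Cpu, Cpl) = 0.2393

0.2393


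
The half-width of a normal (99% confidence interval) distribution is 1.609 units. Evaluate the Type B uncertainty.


u_B = half_width / 2.576
u_B = 1.609 / 2.576
u_B = 0.6246

0.6246


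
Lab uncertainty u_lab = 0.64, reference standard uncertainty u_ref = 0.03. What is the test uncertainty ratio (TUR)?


TUR = u_lab / u_ref
= 0.64 / 0.03
= 21.3333

21.3333


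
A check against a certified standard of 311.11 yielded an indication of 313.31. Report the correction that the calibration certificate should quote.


Correction = standard - reading
= 311.11 - 313.31
= -2.2000

-2.2000


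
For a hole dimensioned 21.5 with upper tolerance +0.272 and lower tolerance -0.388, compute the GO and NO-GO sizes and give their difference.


GO = nominal - lower_tol (smallest hole = maximum material condition)
GO = 21.5 - 0.388 = 21.112
NO-GO = nominal + upper_tol (largest hole = least material condition)
NO-GO = 21.5 + 0.272 = 21.772
spread = NO-GO - GO = 21.772 - 21.112 = 0.6600

0.6600


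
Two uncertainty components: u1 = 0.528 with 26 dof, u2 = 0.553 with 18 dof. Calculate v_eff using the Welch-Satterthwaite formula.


uc = sqrt(u1^2 + u2^2) = sqrt(0.528^2 + 0.553^2) = 0.76458682
v_eff = uc^4 / (u1^4/v1 + u2^4/v2)
= 0.76458682^4 / (0.528^4/26 + 0.553^4/18)
= 0.34174898 / 0.0081847587
v_eff = 41.7543

41.7543


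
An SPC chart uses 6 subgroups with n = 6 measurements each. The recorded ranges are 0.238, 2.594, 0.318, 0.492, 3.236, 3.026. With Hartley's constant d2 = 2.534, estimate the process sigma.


R_bar = (0.238 + 2.594 + 0.318 + 0.492 + 3.236 + 3.026) / 6
R_bar = 9.904 / 6 = 1.6506667
sigma_hat = R_bar / d2 = 1.6506667 / 2.534 = 0.6514

0.6514


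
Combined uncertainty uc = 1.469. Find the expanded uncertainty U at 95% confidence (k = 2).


U = k * uc
U = 2 * 1.469
U = 2.9380

2.9380


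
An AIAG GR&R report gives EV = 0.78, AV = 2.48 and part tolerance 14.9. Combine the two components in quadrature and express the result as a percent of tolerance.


GRR = sqrt(EV^2 + AV^2) = sqrt(0.78^2 + 2.48^2) = 2.5997692
%GRR = GRR / tol * 100 = 2.5997692 / 14.9 * 100
%GRR = 17.4481

17.4481


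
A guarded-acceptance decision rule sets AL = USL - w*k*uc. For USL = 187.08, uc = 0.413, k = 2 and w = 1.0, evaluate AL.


U = k * uc = 2 * 0.413 = 0.826
guard band g = w * U = 1.0 * 0.826 = 0.826
AL = USL - g = 187.08 - 0.826
AL = 186.2540

186.2540


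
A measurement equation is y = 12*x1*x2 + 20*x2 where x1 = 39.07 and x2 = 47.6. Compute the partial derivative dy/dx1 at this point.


y = 12*x1*x2 + 20*x2
dy/dx1 = 12*x2
Evaluate at x2 = 47.6: c1 = 12 * 47.6
c1 = 571.2000

571.2000


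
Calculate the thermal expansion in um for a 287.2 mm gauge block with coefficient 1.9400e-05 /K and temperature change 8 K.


dL = L * alpha * dT
= 287.2 * 1.9400e-05 * 8
= 0.0445734 mm
dL_um = 0.0445734 * 1000 = 44.5734 um

44.5734


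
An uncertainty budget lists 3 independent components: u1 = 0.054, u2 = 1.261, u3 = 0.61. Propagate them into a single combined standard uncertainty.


uc = sqrt(0.054^2 + 1.261^2 + 0.61^2)
uc = sqrt(1.965137)
uc = 1.4018

1.4018


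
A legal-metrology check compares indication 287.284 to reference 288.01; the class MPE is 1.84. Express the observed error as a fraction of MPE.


e = indication - reference = 287.284 - 288.01 = -0.7260
|e| = 0.7260
ratio = |e| / MPE = 0.7260 / 1.84
ratio = 0.3946

0.3946


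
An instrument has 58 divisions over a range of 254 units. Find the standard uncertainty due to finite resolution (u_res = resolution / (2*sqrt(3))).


resolution = range / divisions
resolution = 254 / 58 = 4.3793103
u_res = resolution / (2*sqrt(3))
u_res = 4.3793103 / 3.4641016
u_res = 1.2642

1.2642


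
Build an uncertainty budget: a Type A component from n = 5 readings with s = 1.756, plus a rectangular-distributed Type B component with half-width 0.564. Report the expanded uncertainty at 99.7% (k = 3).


u_A = s / sqrt(n) = 1.756 / sqrt(5) = 0.78530707
u_B = half_width / sqrt(3) = 0.564 / sqrt(3) = 0.32562555
uc = sqrt(u_A^2 + u_B^2) = sqrt(0.78530707^2 + 0.32562555^2) = 0.85014069
U = k * uc = 3 * 0.85014069
U = 2.5504

2.5504


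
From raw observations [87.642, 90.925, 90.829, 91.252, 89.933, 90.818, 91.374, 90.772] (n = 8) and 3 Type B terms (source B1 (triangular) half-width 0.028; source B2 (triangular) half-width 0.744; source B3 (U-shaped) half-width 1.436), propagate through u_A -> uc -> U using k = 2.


mean = (87.642 + 90.925 + 90.829 + 91.252 + 89.933 + 90.818 + 91.374 + 90.772) / 8 = 90.443125
s = sqrt(sum((x - mean)^2)/(n-1)) = 1.2104975
u_A = s / sqrt(n) = 1.2104975 / sqrt(8) = 0.4279755
u_B1 = 0.028 / sqrt(6) = 0.011430952
u_B2 = 0.744 / sqrt(6) = 0.30373673
u_B3 = 1.436 / sqrt(2) = 1.0154053
uc = sqrt(0.4279755^2 + 0.011430952^2 + 0.30373673^2 + 1.0154053^2) = 1.143065
U = k * uc = 2 * 1.143065
U = 2.2861

2.2861


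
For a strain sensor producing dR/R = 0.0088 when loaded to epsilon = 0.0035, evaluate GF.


GF = (dR/R) / epsilon
= 0.0088 / 0.0035
= 2.5143

2.5143


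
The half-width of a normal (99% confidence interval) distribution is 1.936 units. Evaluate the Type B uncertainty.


u_B = half_width / 2.576
u_B = 1.936 / 2.576
u_B = 0.7516

0.7516


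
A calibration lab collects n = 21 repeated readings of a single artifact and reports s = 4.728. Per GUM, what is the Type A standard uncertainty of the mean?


u_A = s / sqrt(n)
u_A = 4.728 / sqrt(21)
u_A = 4.728 / 4.5825757
u_A = 1.0317

1.0317


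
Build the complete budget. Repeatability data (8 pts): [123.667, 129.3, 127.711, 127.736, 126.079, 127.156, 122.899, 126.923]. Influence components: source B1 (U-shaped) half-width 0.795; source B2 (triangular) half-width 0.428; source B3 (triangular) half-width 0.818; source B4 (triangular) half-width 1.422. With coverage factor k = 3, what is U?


mean = (123.667 + 129.3 + 127.711 + 127.736 + 126.079 + 127.156 + 122.899 + 126.923) / 8 = 126.433875
s = sqrt(sum((x - mean)^2)/(n-1)) = 2.1573407
u_A = s / sqrt(n) = 2.1573407 / sqrt(8) = 0.76273512
u_B1 = 0.795 / sqrt(2) = 0.56214989
u_B2 = 0.428 / sqrt(6) = 0.17473027
u_B3 = 0.818 / sqrt(6) = 0.3339471
u_B4 = 1.422 / sqrt(6) = 0.58052907
uc = sqrt(0.76273512^2 + 0.56214989^2 + 0.17473027^2 + 0.3339471^2 + 0.58052907^2) = 1.1733894
U = k * uc = 3 * 1.1733894
U = 3.5202

3.5202


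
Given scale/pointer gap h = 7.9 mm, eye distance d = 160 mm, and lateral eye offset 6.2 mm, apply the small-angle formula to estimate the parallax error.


error = h * offset / d
= 7.9 * 6.2 / 160
= 0.3061

0.3061


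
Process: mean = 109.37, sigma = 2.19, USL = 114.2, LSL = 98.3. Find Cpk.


Cpu = (USL - mean) / (3*sigma) = (114.2 - 109.37) / (3*2.19) = 0.7352
Cpl = (mean - LSL) / (3*sigma) = (109.37 - 98.3) / (3*2.19) = 1.6849
Cpk = min(Cpu, Cpl) = 0.7352

0.7352


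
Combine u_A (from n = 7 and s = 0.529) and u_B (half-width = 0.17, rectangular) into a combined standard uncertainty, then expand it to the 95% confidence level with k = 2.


u_A = s / sqrt(n) = 0.529 / sqrt(7) = 0.19994321
u_B = half_width / sqrt(3) = 0.17 / sqrt(3) = 0.098149546
uc = sqrt(u_A^2 + u_B^2) = sqrt(0.19994321^2 + 0.098149546^2) = 0.22273442
U = k * uc = 2 * 0.22273442
U = 0.4455

0.4455


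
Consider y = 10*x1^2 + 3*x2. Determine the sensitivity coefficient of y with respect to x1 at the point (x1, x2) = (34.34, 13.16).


y = 10*x1^2 + 3*x2
dy/dx1 = 2*10*x1
Evaluate at x1 = 34.34: c1 = 20 * 34.34
c1 = 686.8000

686.8000


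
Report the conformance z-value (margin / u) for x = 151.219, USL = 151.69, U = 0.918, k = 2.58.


u = U / k = 0.918 / 2.58 = 0.35581395
margin = |USL - x| = |151.69 - 151.219| = 0.471
z = margin / u = 0.471 / 0.35581395
z = 1.3237

1.3237


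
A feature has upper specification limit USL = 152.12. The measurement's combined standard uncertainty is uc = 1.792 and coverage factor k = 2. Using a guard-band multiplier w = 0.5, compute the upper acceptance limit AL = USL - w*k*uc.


U = k * uc = 2 * 1.792 = 3.584
guard band g = w * U = 0.5 * 3.584 = 1.792
AL = USL - g = 152.12 - 1.792
AL = 150.3280

150.3280


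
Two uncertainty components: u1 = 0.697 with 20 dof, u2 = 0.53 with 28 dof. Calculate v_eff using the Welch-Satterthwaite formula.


uc = sqrt(u1^2 + u2^2) = sqrt(0.697^2 + 0.53^2) = 0.87561921
v_eff = uc^4 / (u1^4/v1 + u2^4/v2)
= 0.87561921^4 / (0.697^4/20 + 0.53^4/28)
= 0.58784269 / 0.014618548
v_eff = 40.2121

40.2121


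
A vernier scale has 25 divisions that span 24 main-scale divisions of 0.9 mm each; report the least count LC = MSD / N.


LC = MSD / n_div
= 0.9 / 25
= 0.0360

0.0360


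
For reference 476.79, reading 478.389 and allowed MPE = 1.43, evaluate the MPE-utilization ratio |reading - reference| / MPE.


e = indication - reference = 478.389 - 476.79 = 1.5990
|e| = 1.5990
ratio = |e| / MPE = 1.5990 / 1.43
ratio = 1.1182

1.1182


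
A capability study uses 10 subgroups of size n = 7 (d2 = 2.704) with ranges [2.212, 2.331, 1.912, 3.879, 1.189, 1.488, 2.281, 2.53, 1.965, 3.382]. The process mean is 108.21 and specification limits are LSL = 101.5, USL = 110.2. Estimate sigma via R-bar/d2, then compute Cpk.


R_bar = (2.212 + 2.331 + 1.912 + 3.879 + 1.189 + 1.488 + 2.281 + 2.53 + 1.965 + 3.382) / 10 = 2.3169
sigma = R_bar / d2 = 2.3169 / 2.704 = 0.85684172
Cp = (USL - LSL)/(6*sigma) = (110.2 - 101.5)/(6*0.85684172) = 1.6923
Cpu = (110.2 - 108.21)/(3*0.85684172) = 0.7742
Cpl = (108.21 - 101.5)/(3*0.85684172) = 2.6104
Cpk = min(Cpu, Cpl) = 0.7742

0.7742


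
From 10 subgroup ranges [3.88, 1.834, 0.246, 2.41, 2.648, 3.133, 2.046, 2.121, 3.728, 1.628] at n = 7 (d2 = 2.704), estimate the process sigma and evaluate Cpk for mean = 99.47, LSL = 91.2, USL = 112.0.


R_bar = (3.88 + 1.834 + 0.246 + 2.41 + 2.648 + 3.133 + 2.046 + 2.121 + 3.728 + 1.628) / 10 = 2.3674
sigma = R_bar / d2 = 2.3674 / 2.704 = 0.87551775
Cp = (USL - LSL)/(6*sigma) = (112.0 - 91.2)/(6*0.87551775) = 3.9596
Cpu = (112.0 - 99.47)/(3*0.87551775) = 4.7705
Cpl = (99.47 - 91.2)/(3*0.87551775) = 3.1486
Cpk = min(Cpu, Cpl) = 3.1486

3.1486


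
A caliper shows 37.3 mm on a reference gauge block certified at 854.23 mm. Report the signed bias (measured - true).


Systematic error = measured - true
= 37.3 - 854.23
= -816.9300

-816.9300


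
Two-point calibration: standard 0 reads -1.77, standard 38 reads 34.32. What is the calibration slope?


slope = (y2 - y1) / (x2 - x1)
= (34.32 - -1.77) / (38 - 0)
= 36.0900 / 38
= 0.9497

0.9497
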